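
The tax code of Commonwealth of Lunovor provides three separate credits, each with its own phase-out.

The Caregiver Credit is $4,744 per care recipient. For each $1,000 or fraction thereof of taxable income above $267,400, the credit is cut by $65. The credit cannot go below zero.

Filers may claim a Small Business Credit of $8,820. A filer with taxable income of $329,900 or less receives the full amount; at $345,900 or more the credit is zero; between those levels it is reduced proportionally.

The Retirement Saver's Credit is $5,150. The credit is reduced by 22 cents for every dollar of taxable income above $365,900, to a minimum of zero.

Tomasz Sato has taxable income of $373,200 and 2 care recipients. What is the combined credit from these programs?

Caregiver Credit: base = 2 × $4,744 = $9,488. income exceeds $267,400 by $105,800, which is 106 full-or-partial $1,000 increments; reduction = 106 × $65 = $6,890, leaving $2,598.
Small Business Credit: $373,200 is at or above $345,900, so the credit is $0.
Retirement Saver's Credit: 22% of the $7,300 excess over $365,900 is $1,606; credit = $5,150 − $1,606 = $3,544.
Total: $2,598 + $0 + $3,544 = $6,142.

$6,142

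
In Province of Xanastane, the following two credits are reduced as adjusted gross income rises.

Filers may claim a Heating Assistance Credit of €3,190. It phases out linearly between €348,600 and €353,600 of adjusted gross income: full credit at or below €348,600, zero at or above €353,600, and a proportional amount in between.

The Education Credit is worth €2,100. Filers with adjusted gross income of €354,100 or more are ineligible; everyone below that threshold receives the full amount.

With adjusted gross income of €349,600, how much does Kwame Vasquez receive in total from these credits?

€4,652

Heating Assistance Credit: €349,600 is €1,000 into a €5,000 phase-out range, leaving 4,000/5,000 of the credit: €3,190 × 4,000/5,000 = €2,552.
Education Credit: €349,600 is below the €354,100 cutoff, so the full €2,100 applies.
Total: €2,552 + €2,100 = €4,652.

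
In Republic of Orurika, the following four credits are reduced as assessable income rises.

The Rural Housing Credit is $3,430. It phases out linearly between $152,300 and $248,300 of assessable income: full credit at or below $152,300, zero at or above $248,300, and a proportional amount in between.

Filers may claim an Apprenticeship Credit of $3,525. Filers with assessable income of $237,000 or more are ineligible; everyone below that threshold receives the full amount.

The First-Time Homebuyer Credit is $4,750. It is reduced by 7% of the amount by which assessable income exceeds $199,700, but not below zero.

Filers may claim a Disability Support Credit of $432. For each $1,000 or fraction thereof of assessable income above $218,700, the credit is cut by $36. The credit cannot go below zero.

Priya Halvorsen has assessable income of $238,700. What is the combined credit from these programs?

Rural Housing Credit: $238,700 is $86,400 into a $96,000 phase-out range, leaving 9,600/96,000 of the credit: $3,430 × 9,600/96,000 = $343.
Apprenticeship Credit: $238,700 meets or exceeds the $237,000 cutoff, so the credit is $0.
First-Time Homebuyer Credit: 7% of the $39,000 excess over $199,700 is $2,730; credit = $4,750 − $2,730 = $2,020.
Disability Support Credit: income exceeds $218,700 by $20,000 → 20 increments × $36 = $720 ≥ base, so the credit is $0.
Total: $343 + $0 + $2,020 + $0 = $2,363.

$2,363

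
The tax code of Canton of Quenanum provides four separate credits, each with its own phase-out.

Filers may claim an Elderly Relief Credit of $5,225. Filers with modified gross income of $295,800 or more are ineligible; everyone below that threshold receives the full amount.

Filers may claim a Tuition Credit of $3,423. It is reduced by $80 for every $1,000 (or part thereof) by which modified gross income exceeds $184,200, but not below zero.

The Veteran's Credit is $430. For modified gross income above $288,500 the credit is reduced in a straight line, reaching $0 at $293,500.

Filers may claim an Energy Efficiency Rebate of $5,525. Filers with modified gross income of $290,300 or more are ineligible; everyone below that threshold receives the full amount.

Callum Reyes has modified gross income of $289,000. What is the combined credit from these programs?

Elderly Relief Credit: $289,000 is below the $295,800 cutoff, so the full $5,225 applies.
Tuition Credit: income exceeds $184,200 by $104,800 → 105 increments × $80 = $8,400 ≥ base, so the credit is $0.
Veteran's Credit: $289,000 is $500 into a $5,000 phase-out range, leaving 4,500/5,000 of the credit: $430 × 4,500/5,000 = $387.
Energy Efficiency Rebate: $289,000 is below the $290,300 cutoff, so the full $5,525 applies.
Total: $5,225 + $0 + $387 + $5,525 = $11,137.

$11,137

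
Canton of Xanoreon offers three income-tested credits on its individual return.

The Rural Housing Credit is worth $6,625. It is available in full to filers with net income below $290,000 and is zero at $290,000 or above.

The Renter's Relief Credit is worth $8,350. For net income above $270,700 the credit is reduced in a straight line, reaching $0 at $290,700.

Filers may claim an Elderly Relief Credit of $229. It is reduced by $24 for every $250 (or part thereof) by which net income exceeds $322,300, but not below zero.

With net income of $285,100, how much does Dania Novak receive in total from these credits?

Rural Housing Credit: $285,100 is below the $290,000 cutoff, so the full $6,625 applies.
Renter's Relief Credit: $285,100 is $14,400 into a $20,000 phase-out range, leaving 5,600/20,000 of the credit: $8,350 × 5,600/20,000 = $2,338.
Elderly Relief Credit: $285,100 is at or below the $322,300 threshold, so the full $229 applies.
Total: $6,625 + $2,338 + $229 = $9,192.

$9,192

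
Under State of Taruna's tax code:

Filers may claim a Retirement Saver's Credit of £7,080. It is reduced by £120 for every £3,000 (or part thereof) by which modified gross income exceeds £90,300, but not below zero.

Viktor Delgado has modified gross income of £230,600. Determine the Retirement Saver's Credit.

Retirement Saver's Credit: income exceeds £90,300 by £140,300, which is 47 full-or-partial £3,000 increments; reduction = 47 × £120 = £5,640, leaving £1,440.

£1,440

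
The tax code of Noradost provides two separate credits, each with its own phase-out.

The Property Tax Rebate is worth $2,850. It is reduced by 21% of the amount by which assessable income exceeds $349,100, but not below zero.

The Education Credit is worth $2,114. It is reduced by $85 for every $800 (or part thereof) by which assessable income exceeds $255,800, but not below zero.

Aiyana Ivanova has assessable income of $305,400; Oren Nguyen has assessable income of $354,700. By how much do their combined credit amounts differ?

Aiyana ($305,400): Property Tax Rebate: $305,400 is at or below the $349,100 threshold, so the full $2,850 applies. Education Credit: income exceeds $255,800 by $49,600 → 62 increments × $85 = $5,270 ≥ base, so the credit is $0. total $2,850 + $0 = $2,850
Oren ($354,700): Property Tax Rebate: 21% of the $5,600 excess over $349,100 is $1,176; credit = $2,850 − $1,176 = $1,674. Education Credit: income exceeds $255,800 by $98,900 → 124 increments × $85 = $10,540 ≥ base, so the credit is $0. total $1,674 + $0 = $1,674
Difference: |$2,850 − $1,674| = $1,176.

$1,176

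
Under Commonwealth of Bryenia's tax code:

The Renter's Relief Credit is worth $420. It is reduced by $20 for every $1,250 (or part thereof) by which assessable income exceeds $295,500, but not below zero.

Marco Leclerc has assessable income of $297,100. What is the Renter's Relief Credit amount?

Renter's Relief Credit: income exceeds $295,500 by $1,600, which is 2 full-or-partial $1,250 increments; reduction = 2 × $20 = $40, leaving $380.

$380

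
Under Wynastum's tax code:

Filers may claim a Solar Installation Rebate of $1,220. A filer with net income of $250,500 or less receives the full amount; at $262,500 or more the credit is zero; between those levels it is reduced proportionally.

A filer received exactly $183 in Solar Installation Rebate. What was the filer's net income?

$260,700

$183 is 183/1,220 of the full $1,220, so 1,037/1,220 of the $12,000 range has been used: income = $250,500 + $12,000 × 1,037/1,220 = $260,700.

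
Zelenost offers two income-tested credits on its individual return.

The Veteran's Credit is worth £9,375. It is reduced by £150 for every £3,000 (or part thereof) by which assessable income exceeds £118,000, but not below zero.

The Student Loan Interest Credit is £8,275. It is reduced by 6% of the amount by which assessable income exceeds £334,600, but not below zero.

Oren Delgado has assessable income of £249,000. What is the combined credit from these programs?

Veteran's Credit: income exceeds £118,000 by £131,000, which is 44 full-or-partial £3,000 increments; reduction = 44 × £150 = £6,600, leaving £2,775.
Student Loan Interest Credit: £249,000 is at or below the £334,600 threshold, so the full £8,275 applies.
Total: £2,775 + £8,275 = £11,050.

£11,050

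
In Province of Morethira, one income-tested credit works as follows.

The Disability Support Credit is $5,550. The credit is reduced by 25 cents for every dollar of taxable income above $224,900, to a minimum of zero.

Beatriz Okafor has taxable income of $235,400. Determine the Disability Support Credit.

$2,925

Disability Support Credit: 25% of the $10,500 excess over $224,900 is $2,625; credit = $5,550 − $2,625 = $2,925.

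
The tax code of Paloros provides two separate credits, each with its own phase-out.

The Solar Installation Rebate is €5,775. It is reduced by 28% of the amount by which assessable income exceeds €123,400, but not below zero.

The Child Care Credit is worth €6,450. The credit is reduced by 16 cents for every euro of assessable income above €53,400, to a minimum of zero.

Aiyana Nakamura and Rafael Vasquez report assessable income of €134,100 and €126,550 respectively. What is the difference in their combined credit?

€2,114

Aiyana (€134,100): Solar Installation Rebate: 28% of the €10,700 excess over €123,400 is €2,996; credit = €5,775 − €2,996 = €2,779. Child Care Credit: 16% of the €80,700 excess over €53,400 is €12,912 ≥ base, so the credit is €0. total €2,779 + €0 = €2,779
Rafael (€126,550): Solar Installation Rebate: 28% of the €3,150 excess over €123,400 is €882; credit = €5,775 − €882 = €4,893. Child Care Credit: 16% of the €73,150 excess over €53,400 is €11,704 ≥ base, so the credit is €0. total €4,893 + €0 = €4,893
Difference: |€2,779 − €4,893| = €2,114.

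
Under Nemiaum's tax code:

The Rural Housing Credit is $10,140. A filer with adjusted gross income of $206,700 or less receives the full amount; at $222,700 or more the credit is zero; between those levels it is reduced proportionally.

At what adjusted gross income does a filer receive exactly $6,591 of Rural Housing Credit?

$6,591 is 6,591/10,140 of the full $10,140, so 3,549/10,140 of the $16,000 range has been used: income = $206,700 + $16,000 × 3,549/10,140 = $212,300.

$212,300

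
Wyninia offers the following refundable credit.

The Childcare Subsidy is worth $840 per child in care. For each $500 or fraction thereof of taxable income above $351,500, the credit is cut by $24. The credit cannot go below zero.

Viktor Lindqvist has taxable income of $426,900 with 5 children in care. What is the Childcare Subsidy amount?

Childcare Subsidy: base = 5 × $840 = $4,200. income exceeds $351,500 by $75,400, which is 151 full-or-partial $500 increments; reduction = 151 × $24 = $3,624, leaving $576.

$576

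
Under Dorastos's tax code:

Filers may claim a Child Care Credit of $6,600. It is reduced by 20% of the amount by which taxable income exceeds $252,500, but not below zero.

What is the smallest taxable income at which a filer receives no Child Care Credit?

$285,500

The credit falls by 20% of each dollar above $252,500, so it reaches zero when the excess is $6,600 / 20% = $33,000: income = $252,500 + $33,000 = $285,500.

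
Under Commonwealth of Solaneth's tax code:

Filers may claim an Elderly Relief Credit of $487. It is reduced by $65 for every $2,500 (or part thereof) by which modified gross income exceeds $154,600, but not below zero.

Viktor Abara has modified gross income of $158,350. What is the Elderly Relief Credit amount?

$357

Elderly Relief Credit: income exceeds $154,600 by $3,750, which is 2 full-or-partial $2,500 increments; reduction = 2 × $65 = $130, leaving $357.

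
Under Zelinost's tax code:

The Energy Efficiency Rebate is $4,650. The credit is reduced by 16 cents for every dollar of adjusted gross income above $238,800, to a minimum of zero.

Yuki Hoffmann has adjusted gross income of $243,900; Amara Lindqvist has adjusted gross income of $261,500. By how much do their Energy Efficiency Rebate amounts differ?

Yuki ($243,900): Energy Efficiency Rebate: 16% of the $5,100 excess over $238,800 is $816; credit = $4,650 − $816 = $3,834.
Amara ($261,500): Energy Efficiency Rebate: 16% of the $22,700 excess over $238,800 is $3,632; credit = $4,650 − $3,632 = $1,018.
Difference: |$3,834 − $1,018| = $2,816.

$2,816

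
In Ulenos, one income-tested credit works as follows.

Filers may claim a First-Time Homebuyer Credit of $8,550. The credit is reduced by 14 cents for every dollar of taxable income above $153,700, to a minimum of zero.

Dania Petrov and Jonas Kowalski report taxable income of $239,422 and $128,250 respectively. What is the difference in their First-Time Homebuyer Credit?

$8,550

Dania ($239,422): First-Time Homebuyer Credit: 14% of the $85,722 excess over $153,700 is $12,001.08 ≥ base, so the credit is $0.
Jonas ($128,250): First-Time Homebuyer Credit: $128,250 is at or below the $153,700 threshold, so the full $8,550 applies.
Difference: |$0 − $8,550| = $8,550.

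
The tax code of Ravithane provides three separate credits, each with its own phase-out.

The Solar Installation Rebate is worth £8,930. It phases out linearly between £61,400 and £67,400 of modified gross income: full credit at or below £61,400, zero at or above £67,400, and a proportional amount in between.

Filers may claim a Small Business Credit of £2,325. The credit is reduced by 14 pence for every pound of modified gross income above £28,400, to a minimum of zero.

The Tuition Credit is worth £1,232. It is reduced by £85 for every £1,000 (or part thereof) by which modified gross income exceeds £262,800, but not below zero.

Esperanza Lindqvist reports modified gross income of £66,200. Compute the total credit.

£3,018

Solar Installation Rebate: £66,200 is £4,800 into a £6,000 phase-out range, leaving 1,200/6,000 of the credit: £8,930 × 1,200/6,000 = £1,786.
Small Business Credit: 14% of the £37,800 excess over £28,400 is £5,292 ≥ base, so the credit is £0.
Tuition Credit: £66,200 is at or below the £262,800 threshold, so the full £1,232 applies.
Total: £1,786 + £0 + £1,232 = £3,018.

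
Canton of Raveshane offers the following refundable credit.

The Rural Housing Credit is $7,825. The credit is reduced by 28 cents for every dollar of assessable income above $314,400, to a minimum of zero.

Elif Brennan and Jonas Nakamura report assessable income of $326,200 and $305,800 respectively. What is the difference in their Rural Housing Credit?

$3,304

Elif ($326,200): Rural Housing Credit: 28% of the $11,800 excess over $314,400 is $3,304; credit = $7,825 − $3,304 = $4,521.
Jonas ($305,800): Rural Housing Credit: $305,800 is at or below the $314,400 threshold, so the full $7,825 applies.
Difference: |$4,521 − $7,825| = $3,304.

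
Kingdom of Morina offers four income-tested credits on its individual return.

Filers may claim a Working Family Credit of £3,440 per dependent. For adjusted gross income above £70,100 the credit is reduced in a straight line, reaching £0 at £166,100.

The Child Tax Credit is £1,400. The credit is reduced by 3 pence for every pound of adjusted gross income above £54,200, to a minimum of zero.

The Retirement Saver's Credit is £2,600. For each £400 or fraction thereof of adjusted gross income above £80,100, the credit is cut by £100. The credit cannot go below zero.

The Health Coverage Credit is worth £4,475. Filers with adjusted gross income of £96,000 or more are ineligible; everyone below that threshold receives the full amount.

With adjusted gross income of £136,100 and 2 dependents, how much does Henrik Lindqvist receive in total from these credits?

£2,150

Working Family Credit: base = 2 × £3,440 = £6,880. £136,100 is £66,000 into a £96,000 phase-out range, leaving 30,000/96,000 of the credit: £6,880 × 30,000/96,000 = £2,150.
Child Tax Credit: 3% of the £81,900 excess over £54,200 is £2,457 ≥ base, so the credit is £0.
Retirement Saver's Credit: income exceeds £80,100 by £56,000 → 140 increments × £100 = £14,000 ≥ base, so the credit is £0.
Health Coverage Credit: £136,100 meets or exceeds the £96,000 cutoff, so the credit is £0.
Total: £2,150 + £0 + £0 + £0 = £2,150.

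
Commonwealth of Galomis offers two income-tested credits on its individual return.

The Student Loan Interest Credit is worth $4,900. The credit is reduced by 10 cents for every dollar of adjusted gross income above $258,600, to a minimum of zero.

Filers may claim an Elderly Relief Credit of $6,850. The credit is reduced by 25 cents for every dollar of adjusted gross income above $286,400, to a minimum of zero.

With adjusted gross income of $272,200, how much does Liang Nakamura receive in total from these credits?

$10,390

Student Loan Interest Credit: 10% of the $13,600 excess over $258,600 is $1,360; credit = $4,900 − $1,360 = $3,540.
Elderly Relief Credit: $272,200 is at or below the $286,400 threshold, so the full $6,850 applies.
Total: $3,540 + $6,850 = $10,390.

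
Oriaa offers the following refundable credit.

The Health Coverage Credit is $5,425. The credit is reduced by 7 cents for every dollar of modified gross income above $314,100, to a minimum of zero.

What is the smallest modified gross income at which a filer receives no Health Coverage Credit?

The credit falls by 7% of each dollar above $314,100, so it reaches zero when the excess is $5,425 / 7% = $77,500: income = $314,100 + $77,500 = $391,600.

$391,600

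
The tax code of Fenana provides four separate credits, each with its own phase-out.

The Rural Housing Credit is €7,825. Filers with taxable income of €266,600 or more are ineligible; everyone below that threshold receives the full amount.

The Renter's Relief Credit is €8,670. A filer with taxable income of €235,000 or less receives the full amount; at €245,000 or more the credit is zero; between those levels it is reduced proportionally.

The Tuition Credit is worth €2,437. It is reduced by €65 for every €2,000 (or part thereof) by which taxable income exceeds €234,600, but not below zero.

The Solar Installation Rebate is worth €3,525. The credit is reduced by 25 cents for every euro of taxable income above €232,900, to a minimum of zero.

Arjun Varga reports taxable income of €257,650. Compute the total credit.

Rural Housing Credit: €257,650 is below the €266,600 cutoff, so the full €7,825 applies.
Renter's Relief Credit: €257,650 is at or above €245,000, so the credit is €0.
Tuition Credit: income exceeds €234,600 by €23,050, which is 12 full-or-partial €2,000 increments; reduction = 12 × €65 = €780, leaving €1,657.
Solar Installation Rebate: 25% of the €24,750 excess over €232,900 is €6,187.50 ≥ base, so the credit is €0.
Total: €7,825 + €0 + €1,657 + €0 = €9,482.

€9,482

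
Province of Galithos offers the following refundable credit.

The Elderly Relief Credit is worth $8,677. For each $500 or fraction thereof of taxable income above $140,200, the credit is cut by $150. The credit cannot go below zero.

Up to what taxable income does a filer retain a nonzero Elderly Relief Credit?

After 57 increments the reduction is 57 × $150 = $8,550, leaving $127; one more increment wipes it out. Increment 57 ends at excess 57 × $500 = $28,500, so the highest qualifying income is $140,200 + $28,500 = $168,700.

$168,700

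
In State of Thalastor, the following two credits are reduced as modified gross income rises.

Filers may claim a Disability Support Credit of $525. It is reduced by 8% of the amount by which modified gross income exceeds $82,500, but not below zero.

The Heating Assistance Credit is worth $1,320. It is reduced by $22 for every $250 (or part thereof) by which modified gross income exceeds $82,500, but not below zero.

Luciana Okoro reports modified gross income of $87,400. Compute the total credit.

Disability Support Credit: 8% of the $4,900 excess over $82,500 is $392; credit = $525 − $392 = $133.
Heating Assistance Credit: income exceeds $82,500 by $4,900, which is 20 full-or-partial $250 increments; reduction = 20 × $22 = $440, leaving $880.
Total: $133 + $880 = $1,013.

$1,013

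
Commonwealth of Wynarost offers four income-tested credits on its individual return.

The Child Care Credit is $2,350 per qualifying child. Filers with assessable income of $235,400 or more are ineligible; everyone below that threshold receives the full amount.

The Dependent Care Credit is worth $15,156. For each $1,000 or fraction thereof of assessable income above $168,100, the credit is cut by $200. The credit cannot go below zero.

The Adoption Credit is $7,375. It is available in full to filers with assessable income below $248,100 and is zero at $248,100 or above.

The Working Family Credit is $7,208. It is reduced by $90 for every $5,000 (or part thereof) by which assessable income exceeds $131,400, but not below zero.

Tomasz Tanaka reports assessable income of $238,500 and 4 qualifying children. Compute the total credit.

$13,559

Child Care Credit: base = 4 × $2,350 = $9,400. $238,500 meets or exceeds the $235,400 cutoff, so the credit is $0.
Dependent Care Credit: income exceeds $168,100 by $70,400, which is 71 full-or-partial $1,000 increments; reduction = 71 × $200 = $14,200, leaving $956.
Adoption Credit: $238,500 is below the $248,100 cutoff, so the full $7,375 applies.
Working Family Credit: income exceeds $131,400 by $107,100, which is 22 full-or-partial $5,000 increments; reduction = 22 × $90 = $1,980, leaving $5,228.
Total: $0 + $956 + $7,375 + $5,228 = $13,559.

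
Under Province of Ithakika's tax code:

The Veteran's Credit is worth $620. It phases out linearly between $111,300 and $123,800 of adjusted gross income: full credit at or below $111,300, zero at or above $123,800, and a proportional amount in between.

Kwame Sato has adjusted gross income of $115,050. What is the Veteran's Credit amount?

Veteran's Credit: $115,050 is $3,750 into a $12,500 phase-out range, leaving 8,750/12,500 of the credit: $620 × 8,750/12,500 = $434.

$434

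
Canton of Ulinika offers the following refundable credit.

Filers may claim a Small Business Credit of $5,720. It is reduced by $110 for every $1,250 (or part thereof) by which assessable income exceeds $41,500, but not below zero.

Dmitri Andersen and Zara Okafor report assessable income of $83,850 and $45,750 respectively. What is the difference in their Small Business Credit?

Dmitri ($83,850): Small Business Credit: income exceeds $41,500 by $42,350, which is 34 full-or-partial $1,250 increments; reduction = 34 × $110 = $3,740, leaving $1,980.
Zara ($45,750): Small Business Credit: income exceeds $41,500 by $4,250, which is 4 full-or-partial $1,250 increments; reduction = 4 × $110 = $440, leaving $5,280.
Difference: |$1,980 − $5,280| = $3,300.

$3,300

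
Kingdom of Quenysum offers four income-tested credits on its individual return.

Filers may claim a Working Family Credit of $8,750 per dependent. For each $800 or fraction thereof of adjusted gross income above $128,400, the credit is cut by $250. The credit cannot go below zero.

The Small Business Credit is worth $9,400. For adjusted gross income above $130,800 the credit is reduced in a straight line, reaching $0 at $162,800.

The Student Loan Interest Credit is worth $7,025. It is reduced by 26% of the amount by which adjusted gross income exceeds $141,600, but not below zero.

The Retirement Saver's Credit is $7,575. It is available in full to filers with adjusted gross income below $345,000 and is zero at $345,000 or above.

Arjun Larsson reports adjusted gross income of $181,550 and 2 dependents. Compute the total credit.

$8,325

Working Family Credit: base = 2 × $8,750 = $17,500. income exceeds $128,400 by $53,150, which is 67 full-or-partial $800 increments; reduction = 67 × $250 = $16,750, leaving $750.
Small Business Credit: $181,550 is at or above $162,800, so the credit is $0.
Student Loan Interest Credit: 26% of the $39,950 excess over $141,600 is $10,387 ≥ base, so the credit is $0.
Retirement Saver's Credit: $181,550 is below the $345,000 cutoff, so the full $7,575 applies.
Total: $750 + $0 + $0 + $7,575 = $8,325.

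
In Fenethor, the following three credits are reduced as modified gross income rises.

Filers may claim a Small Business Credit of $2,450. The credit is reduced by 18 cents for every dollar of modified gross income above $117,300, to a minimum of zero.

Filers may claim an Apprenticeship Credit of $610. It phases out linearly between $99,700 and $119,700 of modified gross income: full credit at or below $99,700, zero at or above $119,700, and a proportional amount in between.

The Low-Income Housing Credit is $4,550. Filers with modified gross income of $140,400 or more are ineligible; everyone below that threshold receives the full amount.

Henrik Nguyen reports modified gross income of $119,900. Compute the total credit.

Small Business Credit: 18% of the $2,600 excess over $117,300 is $468; credit = $2,450 − $468 = $1,982.
Apprenticeship Credit: $119,900 is at or above $119,700, so the credit is $0.
Low-Income Housing Credit: $119,900 is below the $140,400 cutoff, so the full $4,550 applies.
Total: $1,982 + $0 + $4,550 = $6,532.

$6,532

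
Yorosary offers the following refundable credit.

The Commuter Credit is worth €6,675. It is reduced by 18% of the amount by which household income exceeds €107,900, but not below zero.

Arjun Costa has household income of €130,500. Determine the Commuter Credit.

€2,607

Commuter Credit: 18% of the €22,600 excess over €107,900 is €4,068; credit = €6,675 − €4,068 = €2,607.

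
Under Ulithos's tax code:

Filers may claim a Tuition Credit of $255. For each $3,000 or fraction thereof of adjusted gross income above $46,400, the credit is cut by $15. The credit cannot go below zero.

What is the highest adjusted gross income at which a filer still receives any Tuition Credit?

$94,400

After 16 increments the reduction is 16 × $15 = $240, leaving $15; one more increment wipes it out. Increment 16 ends at excess 16 × $3,000 = $48,000, so the highest qualifying income is $46,400 + $48,000 = $94,400.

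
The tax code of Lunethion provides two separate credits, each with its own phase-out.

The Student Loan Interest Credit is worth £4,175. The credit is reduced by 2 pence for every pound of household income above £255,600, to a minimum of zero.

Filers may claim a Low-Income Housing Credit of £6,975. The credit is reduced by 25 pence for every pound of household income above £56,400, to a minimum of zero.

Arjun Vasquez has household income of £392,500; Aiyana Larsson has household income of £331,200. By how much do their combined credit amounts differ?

Arjun (£392,500): Student Loan Interest Credit: 2% of the £136,900 excess over £255,600 is £2,738; credit = £4,175 − £2,738 = £1,437. Low-Income Housing Credit: 25% of the £336,100 excess over £56,400 is £84,025 ≥ base, so the credit is £0. total £1,437 + £0 = £1,437
Aiyana (£331,200): Student Loan Interest Credit: 2% of the £75,600 excess over £255,600 is £1,512; credit = £4,175 − £1,512 = £2,663. Low-Income Housing Credit: 25% of the £274,800 excess over £56,400 is £68,700 ≥ base, so the credit is £0. total £2,663 + £0 = £2,663
Difference: |£1,437 − £2,663| = £1,226.

£1,226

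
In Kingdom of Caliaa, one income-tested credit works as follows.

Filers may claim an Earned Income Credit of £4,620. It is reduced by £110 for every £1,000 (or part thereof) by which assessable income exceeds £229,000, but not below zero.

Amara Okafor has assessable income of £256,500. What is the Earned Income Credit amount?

Earned Income Credit: income exceeds £229,000 by £27,500, which is 28 full-or-partial £1,000 increments; reduction = 28 × £110 = £3,080, leaving £1,540.

£1,540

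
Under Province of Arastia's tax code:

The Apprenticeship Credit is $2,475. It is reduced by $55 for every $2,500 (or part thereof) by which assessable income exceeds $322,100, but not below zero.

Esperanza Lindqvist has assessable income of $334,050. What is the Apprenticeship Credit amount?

$2,200

Apprenticeship Credit: income exceeds $322,100 by $11,950, which is 5 full-or-partial $2,500 increments; reduction = 5 × $55 = $275, leaving $2,200.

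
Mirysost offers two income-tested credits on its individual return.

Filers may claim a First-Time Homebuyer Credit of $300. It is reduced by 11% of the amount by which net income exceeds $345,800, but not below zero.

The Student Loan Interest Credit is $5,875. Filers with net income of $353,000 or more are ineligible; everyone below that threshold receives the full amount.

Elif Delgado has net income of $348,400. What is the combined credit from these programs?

First-Time Homebuyer Credit: 11% of the $2,600 excess over $345,800 is $286; credit = $300 − $286 = $14.
Student Loan Interest Credit: $348,400 is below the $353,000 cutoff, so the full $5,875 applies.
Total: $14 + $5,875 = $5,889.

$5,889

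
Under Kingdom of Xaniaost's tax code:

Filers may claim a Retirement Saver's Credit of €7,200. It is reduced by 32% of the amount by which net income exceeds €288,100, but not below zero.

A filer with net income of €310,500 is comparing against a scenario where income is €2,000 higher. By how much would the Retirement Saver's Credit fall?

At €310,500 — 32% of the €22,400 excess over €288,100 is €7,168; credit = €7,200 − €7,168 = €32.
At €312,500 — 32% of the €24,400 excess over €288,100 is €7,808 ≥ base, so the credit is €0.
Lost: €32 − €0 = €32.

€32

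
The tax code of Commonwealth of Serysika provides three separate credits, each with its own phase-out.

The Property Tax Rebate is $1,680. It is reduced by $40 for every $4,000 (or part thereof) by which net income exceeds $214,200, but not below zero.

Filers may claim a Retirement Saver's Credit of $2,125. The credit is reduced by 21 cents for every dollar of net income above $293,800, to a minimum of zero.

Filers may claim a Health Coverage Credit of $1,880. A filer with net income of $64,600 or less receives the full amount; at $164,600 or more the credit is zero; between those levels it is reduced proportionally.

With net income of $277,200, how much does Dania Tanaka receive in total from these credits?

Property Tax Rebate: income exceeds $214,200 by $63,000, which is 16 full-or-partial $4,000 increments; reduction = 16 × $40 = $640, leaving $1,040.
Retirement Saver's Credit: $277,200 is at or below the $293,800 threshold, so the full $2,125 applies.
Health Coverage Credit: $277,200 is at or above $164,600, so the credit is $0.
Total: $1,040 + $2,125 + $0 = $3,165.

$3,165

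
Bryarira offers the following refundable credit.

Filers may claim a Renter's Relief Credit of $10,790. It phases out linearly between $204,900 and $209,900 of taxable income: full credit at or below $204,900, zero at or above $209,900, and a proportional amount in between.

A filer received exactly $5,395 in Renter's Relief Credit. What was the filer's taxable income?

$5,395 is 5,395/10,790 of the full $10,790, so 5,395/10,790 of the $5,000 range has been used: income = $204,900 + $5,000 × 5,395/10,790 = $207,400.

$207,400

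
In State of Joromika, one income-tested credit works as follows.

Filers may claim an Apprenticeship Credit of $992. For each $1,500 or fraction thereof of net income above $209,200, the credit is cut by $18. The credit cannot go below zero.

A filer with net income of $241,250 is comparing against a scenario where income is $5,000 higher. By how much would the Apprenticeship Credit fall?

At $241,250 — income exceeds $209,200 by $32,050, which is 22 full-or-partial $1,500 increments; reduction = 22 × $18 = $396, leaving $596.
At $246,250 — income exceeds $209,200 by $37,050, which is 25 full-or-partial $1,500 increments; reduction = 25 × $18 = $450, leaving $542.
Lost: $596 − $542 = $54.

$54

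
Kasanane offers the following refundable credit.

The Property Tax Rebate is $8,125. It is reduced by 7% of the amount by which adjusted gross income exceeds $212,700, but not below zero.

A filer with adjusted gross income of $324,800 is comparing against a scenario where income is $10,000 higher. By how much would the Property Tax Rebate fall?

At $324,800 — 7% of the $112,100 excess over $212,700 is $7,847; credit = $8,125 − $7,847 = $278.
At $334,800 — 7% of the $122,100 excess over $212,700 is $8,547 ≥ base, so the credit is $0.
Lost: $278 − $0 = $278.

$278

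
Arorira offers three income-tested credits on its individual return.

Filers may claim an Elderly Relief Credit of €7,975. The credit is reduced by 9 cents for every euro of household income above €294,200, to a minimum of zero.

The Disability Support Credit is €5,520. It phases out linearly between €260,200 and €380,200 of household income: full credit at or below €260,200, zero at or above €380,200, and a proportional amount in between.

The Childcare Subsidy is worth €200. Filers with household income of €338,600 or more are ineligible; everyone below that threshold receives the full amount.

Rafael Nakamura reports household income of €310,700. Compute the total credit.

Elderly Relief Credit: 9% of the €16,500 excess over €294,200 is €1,485; credit = €7,975 − €1,485 = €6,490.
Disability Support Credit: €310,700 is €50,500 into a €120,000 phase-out range, leaving 69,500/120,000 of the credit: €5,520 × 69,500/120,000 = €3,197.
Childcare Subsidy: €310,700 is below the €338,600 cutoff, so the full €200 applies.
Total: €6,490 + €3,197 + €200 = €9,887.

€9,887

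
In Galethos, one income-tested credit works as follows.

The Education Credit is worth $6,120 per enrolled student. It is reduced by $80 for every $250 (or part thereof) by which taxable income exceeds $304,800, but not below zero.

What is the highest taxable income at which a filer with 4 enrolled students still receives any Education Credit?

Full credit = 4 × $6,120 = $24,480.
After 305 increments the reduction is 305 × $80 = $24,400, leaving $80; one more increment wipes it out. Increment 305 ends at excess 305 × $250 = $76,250, so the highest qualifying income is $304,800 + $76,250 = $381,050.

$381,050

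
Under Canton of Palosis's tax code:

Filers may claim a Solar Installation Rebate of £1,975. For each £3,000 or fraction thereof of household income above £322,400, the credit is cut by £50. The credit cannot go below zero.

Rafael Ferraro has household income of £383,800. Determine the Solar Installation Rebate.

Solar Installation Rebate: income exceeds £322,400 by £61,400, which is 21 full-or-partial £3,000 increments; reduction = 21 × £50 = £1,050, leaving £925.

£925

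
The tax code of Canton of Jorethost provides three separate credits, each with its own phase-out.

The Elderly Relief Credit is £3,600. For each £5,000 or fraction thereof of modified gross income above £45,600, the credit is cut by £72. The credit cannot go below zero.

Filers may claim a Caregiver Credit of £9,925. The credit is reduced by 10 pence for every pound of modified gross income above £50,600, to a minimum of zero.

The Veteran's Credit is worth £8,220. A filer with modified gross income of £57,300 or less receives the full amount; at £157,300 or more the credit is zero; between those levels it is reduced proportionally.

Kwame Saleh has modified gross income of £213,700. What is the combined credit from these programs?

Elderly Relief Credit: income exceeds £45,600 by £168,100, which is 34 full-or-partial £5,000 increments; reduction = 34 × £72 = £2,448, leaving £1,152.
Caregiver Credit: 10% of the £163,100 excess over £50,600 is £16,310 ≥ base, so the credit is £0.
Veteran's Credit: £213,700 is at or above £157,300, so the credit is £0.
Total: £1,152 + £0 + £0 = £1,152.

£1,152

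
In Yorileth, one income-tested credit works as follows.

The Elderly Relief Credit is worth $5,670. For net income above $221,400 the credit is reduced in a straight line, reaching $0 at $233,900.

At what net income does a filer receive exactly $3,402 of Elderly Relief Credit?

$3,402 is 3,402/5,670 of the full $5,670, so 2,268/5,670 of the $12,500 range has been used: income = $221,400 + $12,500 × 2,268/5,670 = $226,400.

$226,400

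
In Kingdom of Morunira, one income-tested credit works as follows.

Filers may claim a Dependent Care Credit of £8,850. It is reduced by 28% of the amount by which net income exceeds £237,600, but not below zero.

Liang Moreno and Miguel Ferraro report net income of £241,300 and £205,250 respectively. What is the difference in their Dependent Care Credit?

£1,036

Liang (£241,300): Dependent Care Credit: 28% of the £3,700 excess over £237,600 is £1,036; credit = £8,850 − £1,036 = £7,814.
Miguel (£205,250): Dependent Care Credit: £205,250 is at or below the £237,600 threshold, so the full £8,850 applies.
Difference: |£7,814 − £8,850| = £1,036.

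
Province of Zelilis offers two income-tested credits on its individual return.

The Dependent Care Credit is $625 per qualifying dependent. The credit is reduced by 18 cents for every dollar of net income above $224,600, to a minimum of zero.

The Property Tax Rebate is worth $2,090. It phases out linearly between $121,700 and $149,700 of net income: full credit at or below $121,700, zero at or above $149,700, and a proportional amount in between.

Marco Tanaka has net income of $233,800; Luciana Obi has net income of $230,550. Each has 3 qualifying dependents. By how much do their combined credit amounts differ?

Marco ($233,800): Dependent Care Credit: base = 3 × $625 = $1,875. 18% of the $9,200 excess over $224,600 is $1,656; credit = $1,875 − $1,656 = $219. Property Tax Rebate: $233,800 is at or above $149,700, so the credit is $0. total $219 + $0 = $219
Luciana ($230,550): Dependent Care Credit: base = 3 × $625 = $1,875. 18% of the $5,950 excess over $224,600 is $1,071; credit = $1,875 − $1,071 = $804. Property Tax Rebate: $230,550 is at or above $149,700, so the credit is $0. total $804 + $0 = $804
Difference: |$219 − $804| = $585.

$585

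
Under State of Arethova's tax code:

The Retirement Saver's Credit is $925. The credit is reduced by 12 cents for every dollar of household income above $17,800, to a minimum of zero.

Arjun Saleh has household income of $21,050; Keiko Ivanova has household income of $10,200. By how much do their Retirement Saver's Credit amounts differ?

Arjun ($21,050): Retirement Saver's Credit: 12% of the $3,250 excess over $17,800 is $390; credit = $925 − $390 = $535.
Keiko ($10,200): Retirement Saver's Credit: $10,200 is at or below the $17,800 threshold, so the full $925 applies.
Difference: |$535 − $925| = $390.

$390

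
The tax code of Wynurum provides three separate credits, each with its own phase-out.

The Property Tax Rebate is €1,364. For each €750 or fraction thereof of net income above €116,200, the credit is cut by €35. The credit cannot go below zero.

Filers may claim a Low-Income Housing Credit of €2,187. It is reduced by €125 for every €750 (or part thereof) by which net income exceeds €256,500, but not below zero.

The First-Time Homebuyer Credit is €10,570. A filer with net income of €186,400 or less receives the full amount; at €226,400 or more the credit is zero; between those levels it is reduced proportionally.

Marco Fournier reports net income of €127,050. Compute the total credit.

Property Tax Rebate: income exceeds €116,200 by €10,850, which is 15 full-or-partial €750 increments; reduction = 15 × €35 = €525, leaving €839.
Low-Income Housing Credit: €127,050 is at or below the €256,500 threshold, so the full €2,187 applies.
First-Time Homebuyer Credit: €127,050 is at or below the €186,400 threshold, so the full €10,570 applies.
Total: €839 + €2,187 + €10,570 = €13,596.

€13,596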